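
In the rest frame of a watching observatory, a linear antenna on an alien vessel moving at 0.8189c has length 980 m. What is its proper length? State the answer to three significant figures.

γ = 1/√(1 − β²) = 1/√(1 − 0.67059721) = 1/√0.32940279 = 1/0.573936 = 1.7424.
Proper length: L₀ = γ·L = 1.7424 × 980 = 1710 m.

1710 m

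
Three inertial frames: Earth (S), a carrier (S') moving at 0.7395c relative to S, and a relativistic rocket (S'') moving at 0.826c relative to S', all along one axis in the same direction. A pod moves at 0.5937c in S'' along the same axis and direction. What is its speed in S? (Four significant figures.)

Compose velocities in two stages. Stage 1 (into S'): u₁ = (0.5937+0.826)/(1+0.5937×0.826) = 0.95257.
Stage 2 (into S): u = (0.95257+0.7395)/(1+0.95257×0.7395) = 0.99275, so the speed is 0.9928c.

0.9928c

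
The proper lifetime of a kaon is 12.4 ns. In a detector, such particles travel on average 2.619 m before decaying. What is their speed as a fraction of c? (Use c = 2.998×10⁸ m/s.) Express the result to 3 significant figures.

d = βγcτ ⇒ βγ = d/(cτ) = 2.619 m / (3.71752 m) = 0.7045.
β = (βγ)/√(1+(βγ)²) = 0.7045/√1.49632 = 0.576.

0.576c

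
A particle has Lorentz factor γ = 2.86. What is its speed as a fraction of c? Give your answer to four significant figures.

0.9369c

β = √(1 − 1/γ²) = √(1 − 1/8.1796) = √0.877745 = 0.9369.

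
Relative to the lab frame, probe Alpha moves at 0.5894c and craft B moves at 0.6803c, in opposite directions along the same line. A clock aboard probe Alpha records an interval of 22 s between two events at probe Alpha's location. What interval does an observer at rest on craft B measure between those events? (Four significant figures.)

Transform probe Alpha's velocity into craft B's frame: (0.5894 + 0.6803)/(1 + 0.5894·0.6803) = 1.2697/1.40096882, so the relative speed is 0.9063c.
At |u| = 0.9063c, γ = (1 − 0.82138)^(−1/2) = 2.3661.
Probe Alpha's interval is proper; time dilation gives Δt_B = γΔτ = 2.3661 × 22 s = 52.05 s.

52.05 s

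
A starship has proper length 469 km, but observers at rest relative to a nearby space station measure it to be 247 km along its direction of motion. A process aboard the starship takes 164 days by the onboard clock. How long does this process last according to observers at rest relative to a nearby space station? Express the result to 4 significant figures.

311.4 days

Length contraction gives γ = L₀/L = 469/247 = 1.89879.
The same γ dilates the second interval: 1.89879 × 164 days = 311.4 days.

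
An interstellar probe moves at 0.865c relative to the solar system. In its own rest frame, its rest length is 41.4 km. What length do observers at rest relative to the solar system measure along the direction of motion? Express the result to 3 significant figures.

With β = 0.865, γ = 1/√(1 − 0.865²) = 1/√0.251775 = 1.9929.
Length contraction: L = L₀/γ = 41.4/1.9929 = 20.8 km.

20.8 km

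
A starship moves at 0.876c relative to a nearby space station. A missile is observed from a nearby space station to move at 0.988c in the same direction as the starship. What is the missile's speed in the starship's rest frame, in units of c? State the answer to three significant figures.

Transform to the starship's frame: u' = (u − v)/(1 − uv/c²).
u' = (0.988 − 0.876)/(1 − 0.988×0.876) = 0.112/0.134512 = 0.83264.
Speed in the starship's frame: 0.833c (in the same direction).

0.833c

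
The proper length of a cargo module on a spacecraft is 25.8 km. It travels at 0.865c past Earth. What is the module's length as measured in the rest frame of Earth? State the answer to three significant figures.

12.9 km

β² = 0.748225, so γ = 1/√0.251775 = 1.9929.
Length contraction: L = L₀/γ = 25.8/1.9929 = 12.9 km.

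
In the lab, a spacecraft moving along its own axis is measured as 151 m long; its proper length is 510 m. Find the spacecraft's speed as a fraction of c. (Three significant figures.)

Length contraction gives γ = L₀/L = 510/151 = 3.3775.
β = √(1 − 1/γ²) = √0.912338 = 0.955.

0.955c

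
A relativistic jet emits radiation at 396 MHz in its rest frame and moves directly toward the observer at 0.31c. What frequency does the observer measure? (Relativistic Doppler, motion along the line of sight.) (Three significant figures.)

Relativistic Doppler (source moving toward): f_obs = f_src · √((1+β)/(1−β)).
With β = 0.31: factor = √(1.31/0.69) = 1.3779.
f_obs = 396 × 1.3779 = 546 MHz.

546 MHz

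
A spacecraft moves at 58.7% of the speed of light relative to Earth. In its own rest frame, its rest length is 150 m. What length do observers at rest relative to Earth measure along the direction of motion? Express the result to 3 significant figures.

γ = 1/√(1 − β²) = 1/√(1 − 0.344569) = 1/√0.655431 = 1/0.809587 = 1.2352.
Length contraction: L = L₀/γ = 150/1.2352 = 121 m.

121 m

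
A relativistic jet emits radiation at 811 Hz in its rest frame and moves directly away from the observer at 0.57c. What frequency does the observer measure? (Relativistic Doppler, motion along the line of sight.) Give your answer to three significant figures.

Relativistic Doppler (source moving away): f_obs = f_src · √((1−β)/(1+β)).
With β = 0.57: factor = √(0.43/1.57) = 0.52334.
f_obs = 811 × 0.52334 = 424 Hz.

424 Hz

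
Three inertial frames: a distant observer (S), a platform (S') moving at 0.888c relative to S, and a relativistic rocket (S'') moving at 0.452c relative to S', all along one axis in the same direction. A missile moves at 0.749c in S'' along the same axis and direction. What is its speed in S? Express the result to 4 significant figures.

Apply u = (u'+v)/(1+u'v) twice. Missile in the platform frame: (0.749+0.452)/(1+0.749·0.452) = 1.201/1.338548 = 0.89724c.
That velocity, transformed to the rest frame of a distant observer: (0.89724+0.888)/(1+0.89724·0.888) = 1.78524/1.79674912 = 0.99359c.

0.9936c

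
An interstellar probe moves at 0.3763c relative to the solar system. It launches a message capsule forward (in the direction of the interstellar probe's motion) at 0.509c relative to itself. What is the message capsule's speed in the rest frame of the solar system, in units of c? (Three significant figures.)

In units of c, u = (u' + v)/(1 + u'v) with u' = 0.509 and v = 0.3763.
Numerator: 0.509 + 0.3763 = 0.8853. Denominator: 1 + (0.509)(0.3763) = 1.1915367.
u = 0.8853/1.1915367 = 0.74299, so the speed is 0.743c.

0.743c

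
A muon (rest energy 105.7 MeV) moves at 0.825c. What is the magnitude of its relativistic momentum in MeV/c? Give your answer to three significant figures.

154 MeV/c

With β = 0.825, γ = 1/√(1 − 0.825²) = 1/√0.319375 = 1.7695.
Momentum: p = γβ·mc = 1.7695 × 0.825 × 105.7 MeV/c = 154 MeV/c.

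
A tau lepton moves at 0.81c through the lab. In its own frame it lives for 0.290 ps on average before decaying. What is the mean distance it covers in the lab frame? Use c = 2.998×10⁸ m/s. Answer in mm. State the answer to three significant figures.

0.120 mm

With β = 0.81, γ = 1/√(1 − 0.81²) = 1/√0.3439 = 1.7052.
Lab-frame lifetime: Δt = γτ = 1.7052 × 0.290 ps = 0.49451 ps.
Distance: d = vΔt = 0.81 × 2.998×10⁸ m/s × 4.9451×10^-13 s = 1.20×10^-4 m = 0.120 mm.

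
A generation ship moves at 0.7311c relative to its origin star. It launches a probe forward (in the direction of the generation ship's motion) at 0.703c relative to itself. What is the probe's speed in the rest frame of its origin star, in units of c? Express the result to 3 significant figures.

0.947c

Relativistic velocity addition: u = (u' + v)/(1 + u'v/c²), with u' = 0.703c and v = 0.7311c.
Numerator: 0.703 + 0.7311 = 1.4341. Denominator: 1 + (0.703)(0.7311) = 1.5139633.
u = 1.4341/1.5139633 = 0.94725, so the speed is 0.947c.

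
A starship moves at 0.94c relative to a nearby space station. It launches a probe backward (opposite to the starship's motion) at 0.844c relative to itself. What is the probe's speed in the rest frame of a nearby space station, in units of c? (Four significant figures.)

0.4646c

Relativistic velocity addition: u = (u' + v)/(1 + u'v/c²), with u' = −0.844c and v = 0.94c.
Numerator: −0.844 + 0.94 = 0.096. Denominator: 1 + (−0.844)(0.94) = 0.20664.
u = 0.096/0.20664 = 0.46458, so the speed is 0.4646c.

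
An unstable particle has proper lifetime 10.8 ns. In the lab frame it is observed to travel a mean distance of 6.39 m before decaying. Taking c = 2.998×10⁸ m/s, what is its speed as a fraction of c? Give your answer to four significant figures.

0.8920c

d = βγcτ ⇒ βγ = d/(cτ) = 6.390 m / (3.23784 m) = 1.9735.
β = (βγ)/√(1+(βγ)²) = 1.9735/√4.8947 = 0.8920.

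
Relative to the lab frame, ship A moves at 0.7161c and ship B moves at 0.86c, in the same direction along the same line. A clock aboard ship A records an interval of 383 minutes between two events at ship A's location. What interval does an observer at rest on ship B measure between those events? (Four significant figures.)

413.1 minutes

Speed of ship A in ship B's frame: u = (v_A − v_B)/(1 − v_A v_B/c²) = (0.7161 − 0.86)/(1 − 0.7161×0.86) = −0.1439/0.384154 = −0.37459; |u| = 0.37459c.
γ for this relative speed: γ = 1/√(1 − 0.140318) = 1.0785.
Ship A's interval is proper; time dilation gives Δt_B = γΔτ = 1.0785 × 383 minutes = 413.1 minutes.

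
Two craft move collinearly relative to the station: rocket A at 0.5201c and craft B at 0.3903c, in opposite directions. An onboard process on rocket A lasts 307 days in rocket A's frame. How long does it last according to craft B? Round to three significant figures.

470 days

Transform rocket A's velocity into craft B's frame: (0.5201 + 0.3903)/(1 + 0.5201·0.3903) = 0.9104/1.20299503, so the relative speed is 0.75678c.
At |u| = 0.75678c, γ = (1 − 0.572716)^(−1/2) = 1.5298.
Rocket A's interval is proper; time dilation gives Δt_B = γΔτ = 1.5298 × 307 days = 470 days.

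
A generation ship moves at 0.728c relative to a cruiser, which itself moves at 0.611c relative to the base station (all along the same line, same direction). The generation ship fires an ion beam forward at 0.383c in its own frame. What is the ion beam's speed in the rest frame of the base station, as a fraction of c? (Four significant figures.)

First combine the ion beam and generation ship (S''→S'): u₁ = (0.383 + 0.728)/(1 + 0.383×0.728) = 1.111/1.278824 = 0.86877.
Then combine with the cruiser (S'→S): u = (0.86877 + 0.611)/(1 + 0.86877×0.611) = 1.47977/1.53081847 = 0.96665.

0.9667c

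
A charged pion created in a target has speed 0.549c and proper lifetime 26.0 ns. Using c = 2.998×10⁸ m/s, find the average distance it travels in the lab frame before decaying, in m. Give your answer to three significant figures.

With β = 0.549, γ = 1/√(1 − 0.549²) = 1/√0.698599 = 1.1964.
Lab-frame lifetime: Δt = γτ = 1.1964 × 26.0 ns = 31.106 ns.
Distance: d = vΔt = 0.549 × 2.998×10⁸ m/s × 3.1106×10^-8 s = 5.12 m.

5.12 m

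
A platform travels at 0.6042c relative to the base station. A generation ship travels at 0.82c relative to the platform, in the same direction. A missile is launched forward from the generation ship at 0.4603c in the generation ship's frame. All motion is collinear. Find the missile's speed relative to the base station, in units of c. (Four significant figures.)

First combine the missile and generation ship (S''→S'): u₁ = (0.4603 + 0.82)/(1 + 0.4603×0.82) = 1.2803/1.377446 = 0.92947.
Then combine with the platform (S'→S): u = (0.92947 + 0.6042)/(1 + 0.92947×0.6042) = 1.53367/1.561585774 = 0.98212.

0.9821c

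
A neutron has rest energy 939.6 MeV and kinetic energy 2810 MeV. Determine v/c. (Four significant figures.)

K = (γ−1)mc², so γ = 1 + 2810/939.6 = 3.9906.
Then v/c = √(1 − γ⁻²) = √(1 − 0.0627948) = √0.9372052 = 0.9681.

0.9681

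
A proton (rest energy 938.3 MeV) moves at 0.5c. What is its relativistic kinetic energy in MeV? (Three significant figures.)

145 MeV

With β = 0.5, γ = 1/√(1 − 0.5²) = 1/√0.75 = 1.1547.
Kinetic energy: K = (γ − 1)mc² = (1.1547 − 1) × 938.3 MeV = 0.1547 × 938.3 = 145 MeV.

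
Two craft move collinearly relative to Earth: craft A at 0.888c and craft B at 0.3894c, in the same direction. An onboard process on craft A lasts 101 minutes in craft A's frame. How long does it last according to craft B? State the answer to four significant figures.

156.0 minutes

Speed of craft A in craft B's frame: u = (v_A − v_B)/(1 − v_A v_B/c²) = (0.888 − 0.3894)/(1 − 0.888×0.3894) = 0.4986/0.6542128 = 0.76214; |u| = 0.76214c.
γ for this relative speed: γ = 1/√(1 − 0.580857) = 1.5446.
The clock on craft A records proper time, so craft B measures Δt = γΔτ = 1.5446 × 101 = 156.0 minutes.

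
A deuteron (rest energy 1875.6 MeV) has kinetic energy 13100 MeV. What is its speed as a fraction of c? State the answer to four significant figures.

0.9921c

γ = 1 + K/(mc²) = 1 + 13100/1875.6 = 7.9844.
β = √(1 − 1/γ²) = √(1 − 0.0156861) = √0.9843139 = 0.9921.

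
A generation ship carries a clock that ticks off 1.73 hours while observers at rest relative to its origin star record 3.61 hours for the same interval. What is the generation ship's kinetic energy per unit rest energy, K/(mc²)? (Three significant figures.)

From Δt = γΔτ: γ = 3.61/1.73 = 2.08671.
K/(mc²) = γ − 1 = 2.08671 − 1 = 1.09.

1.09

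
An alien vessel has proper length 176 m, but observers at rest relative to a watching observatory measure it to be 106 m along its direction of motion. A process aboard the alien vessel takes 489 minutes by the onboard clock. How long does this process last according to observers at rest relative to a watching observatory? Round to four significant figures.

811.9 minutes

γ = L₀/L = 176/106 = 1.66038.
Δt = γΔτ = 1.66038 × 489 = 811.9 minutes.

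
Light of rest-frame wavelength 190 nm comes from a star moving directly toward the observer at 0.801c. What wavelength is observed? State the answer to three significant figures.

63.2 nm

Relativistic Doppler for wavelength: λ_obs = λ_src · √((1−β)/(1+β)).
With β = 0.801: factor = √(0.199/1.801) = 0.33241.
λ_obs = 190 × 0.33241 = 63.2 nm.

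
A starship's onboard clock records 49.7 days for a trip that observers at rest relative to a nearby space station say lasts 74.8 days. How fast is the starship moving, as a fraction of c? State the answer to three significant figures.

0.747c

γ = Δt/Δτ = 74.8/49.7 = 1.505.
β = √(1 − 1/γ²) = √(1 − 0.441496) = √0.558504 = 0.747.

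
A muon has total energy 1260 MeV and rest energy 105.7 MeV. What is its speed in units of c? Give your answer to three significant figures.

Total energy E = γmc² gives γ = 1260/105.7 = 11.921.
Hence β = √(1 − 1/γ²) = √(1 − 0.00703679) = √0.99296321 = 0.996.

0.996c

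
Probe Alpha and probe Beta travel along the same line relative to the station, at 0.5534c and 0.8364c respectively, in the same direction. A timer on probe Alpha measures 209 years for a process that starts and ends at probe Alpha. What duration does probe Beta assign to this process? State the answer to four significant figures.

245.9 years

Speed of probe Alpha in probe Beta's frame: u = (v_A − v_B)/(1 − v_A v_B/c²) = (0.5534 − 0.8364)/(1 − 0.5534×0.8364) = −0.283/0.53713624 = −0.52687; |u| = 0.52687c.
At |u| = 0.52687c, γ = (1 − 0.277592)^(−1/2) = 1.1765.
Probe Alpha's interval is proper; time dilation gives Δt_B = γΔτ = 1.1765 × 209 years = 245.9 years.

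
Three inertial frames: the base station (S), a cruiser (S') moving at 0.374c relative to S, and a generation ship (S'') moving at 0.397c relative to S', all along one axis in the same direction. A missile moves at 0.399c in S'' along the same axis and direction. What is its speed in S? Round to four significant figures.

Apply u = (u'+v)/(1+u'v) twice. Missile in the cruiser frame: (0.399+0.397)/(1+0.399·0.397) = 0.796/1.158403 = 0.68715c.
That velocity, transformed to the rest frame of the base station: (0.68715+0.374)/(1+0.68715·0.374) = 1.06115/1.2569941 = 0.8442c.

0.8442c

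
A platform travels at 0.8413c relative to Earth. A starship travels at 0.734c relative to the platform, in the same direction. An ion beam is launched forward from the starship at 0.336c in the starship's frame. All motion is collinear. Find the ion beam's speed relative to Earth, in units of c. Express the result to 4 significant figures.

0.9869c

Compose velocities in two stages. Stage 1 (into S'): u₁ = (0.336+0.734)/(1+0.336×0.734) = 0.85832.
Stage 2 (into S): u = (0.85832+0.8413)/(1+0.85832×0.8413) = 0.98694, so the speed is 0.9869c.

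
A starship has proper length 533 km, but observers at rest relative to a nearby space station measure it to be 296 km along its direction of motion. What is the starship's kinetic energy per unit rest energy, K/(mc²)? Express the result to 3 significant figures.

γ = L₀/L = 533/296 = 1.80068.
Since K = (γ−1)mc², K/(mc²) = 1.80068 − 1 = 0.801.

0.801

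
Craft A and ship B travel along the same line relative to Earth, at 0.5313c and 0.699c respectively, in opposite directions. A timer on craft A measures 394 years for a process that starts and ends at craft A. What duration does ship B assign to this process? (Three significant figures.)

Speed of craft A in ship B's frame: u = (v_A + v_B)/(1 + v_A v_B/c²) = (0.5313 + 0.699)/(1 + 0.5313×0.699) = 1.2303/1.3713787 = 0.89713; |u| = 0.89713c.
γ for this relative speed: γ = 1/√(1 − 0.804842) = 2.2636.
The clock on craft A records proper time, so ship B measures Δt = γΔτ = 2.2636 × 394 = 892 years.

892 years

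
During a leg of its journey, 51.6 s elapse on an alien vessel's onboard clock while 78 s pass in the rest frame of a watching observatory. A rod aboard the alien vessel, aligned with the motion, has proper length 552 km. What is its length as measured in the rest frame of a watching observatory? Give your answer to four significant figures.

The time-dilation ratio gives γ = 78/51.6 = 1.51163.
The rod contracts by the same γ: 552 km / 1.51163 = 365.2 km.

365.2 km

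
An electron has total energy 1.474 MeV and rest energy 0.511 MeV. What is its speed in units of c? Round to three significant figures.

γ = E/(mc²) = 1.474/0.511 = 2.8845.
β = √(1 − 1/γ²) = √(1 − 0.120187) = √0.879813 = 0.938.

0.938c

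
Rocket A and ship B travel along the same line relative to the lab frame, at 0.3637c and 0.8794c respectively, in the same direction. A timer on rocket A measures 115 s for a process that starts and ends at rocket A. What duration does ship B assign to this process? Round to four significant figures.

Transform rocket A's velocity into ship B's frame: (0.3637 − 0.8794)/(1 − 0.3637·0.8794) = −0.5157/0.68016222, so the relative speed is 0.7582c.
At |u| = 0.7582c, γ = (1 − 0.574867)^(−1/2) = 1.5337.
Rocket A's interval is proper; time dilation gives Δt_B = γΔτ = 1.5337 × 115 s = 176.4 s.

176.4 s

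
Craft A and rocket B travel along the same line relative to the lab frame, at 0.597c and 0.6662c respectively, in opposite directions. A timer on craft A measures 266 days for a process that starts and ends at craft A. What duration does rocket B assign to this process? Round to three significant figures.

621 days

Transform craft A's velocity into rocket B's frame: (0.597 + 0.6662)/(1 + 0.597·0.6662) = 1.2632/1.3977214, so the relative speed is 0.90376c.
γ for this relative speed: γ = 1/√(1 − 0.816782) = 2.3362.
The clock on craft A records proper time, so rocket B measures Δt = γΔτ = 2.3362 × 266 = 621 days.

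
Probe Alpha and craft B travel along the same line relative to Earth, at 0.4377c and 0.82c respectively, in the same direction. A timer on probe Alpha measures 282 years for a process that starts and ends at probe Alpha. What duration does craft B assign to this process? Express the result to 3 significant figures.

Transform probe Alpha's velocity into craft B's frame: (0.4377 − 0.82)/(1 − 0.4377·0.82) = −0.3823/0.641086, so the relative speed is 0.59633c.
At |u| = 0.59633c, γ = (1 − 0.355609)^(−1/2) = 1.2457.
Probe Alpha's interval is proper; time dilation gives Δt_B = γΔτ = 1.2457 × 282 years = 351 years.

351 years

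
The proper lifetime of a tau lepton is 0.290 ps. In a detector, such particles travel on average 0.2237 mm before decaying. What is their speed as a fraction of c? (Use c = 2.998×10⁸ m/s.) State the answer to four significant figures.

Let x = d/(cτ) = 2.237×10^-4 m / (2.998×10⁸ m/s × 2.900×10^-13 s) = 2.573. Since d = βγcτ, x = βγ = β/√(1−β²).
Solving: β² = x²/(1+x²) = 6.62033/7.62033 = 0.868772, so β = 0.9321.

0.9321c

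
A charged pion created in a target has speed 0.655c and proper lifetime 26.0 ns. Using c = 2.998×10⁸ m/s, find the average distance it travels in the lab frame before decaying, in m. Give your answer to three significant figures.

γ = 1/√(1 − β²) = 1/√(1 − 0.429025) = 1/√0.570975 = 1/0.755629 = 1.3234.
Lab-frame lifetime: Δt = γτ = 1.3234 × 26.0 ns = 34.408 ns.
Distance: d = vΔt = 0.655 × 2.998×10⁸ m/s × 3.4408×10^-8 s = 6.76 m.

6.76 m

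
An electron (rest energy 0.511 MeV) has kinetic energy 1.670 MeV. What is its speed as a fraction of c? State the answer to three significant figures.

K = (γ−1)mc², so γ = 1 + 1.670/0.511 = 4.2681.
Then v/c = √(1 − γ⁻²) = √(1 − 0.0548948) = √0.9451052 = 0.972.

0.972c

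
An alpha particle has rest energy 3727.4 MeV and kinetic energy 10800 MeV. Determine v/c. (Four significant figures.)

K = (γ−1)mc², so γ = 1 + 10800/3727.4 = 3.8975.
Then v/c = √(1 − γ⁻²) = √(1 − 0.0658306) = √0.9341694 = 0.9665.

0.9665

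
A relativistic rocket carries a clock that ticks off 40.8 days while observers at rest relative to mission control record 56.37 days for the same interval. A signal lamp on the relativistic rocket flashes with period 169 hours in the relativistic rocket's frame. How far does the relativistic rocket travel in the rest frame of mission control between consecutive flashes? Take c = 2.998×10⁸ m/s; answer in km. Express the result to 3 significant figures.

1.74×10^11 km

From Δt = γΔτ: γ = 56.37/40.8 = 1.38162.
β = √(1 − 1/γ²) = 0.69002. Lab-frame period = γτ = 1.38162×169 hours = 233.49 hours. Distance = βc × γτ = 0.69002 × 2.998×10⁸ m/s × 840564 s = 1.7389×10^14 m = 1.74×10^11 km.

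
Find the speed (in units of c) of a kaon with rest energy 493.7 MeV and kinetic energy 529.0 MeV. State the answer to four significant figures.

γ = 1 + K/(mc²) = 1 + 529.0/493.7 = 2.0715.
β = √(1 − 1/γ²) = √(1 − 0.23304) = √0.76696 = 0.8758.

0.8758c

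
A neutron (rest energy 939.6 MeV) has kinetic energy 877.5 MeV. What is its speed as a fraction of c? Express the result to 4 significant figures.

γ = 1 + K/(mc²) = 1 + 877.5/939.6 = 1.9339.
β = √(1 − 1/γ²) = √(1 − 0.267382) = √0.732618 = 0.8559.

0.8559c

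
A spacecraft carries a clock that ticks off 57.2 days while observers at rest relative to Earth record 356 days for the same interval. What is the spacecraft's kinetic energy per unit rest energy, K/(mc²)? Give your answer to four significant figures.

5.224

From Δt = γΔτ: γ = 356/57.2 = 6.22378.
K/(mc²) = γ − 1 = 6.22378 − 1 = 5.224.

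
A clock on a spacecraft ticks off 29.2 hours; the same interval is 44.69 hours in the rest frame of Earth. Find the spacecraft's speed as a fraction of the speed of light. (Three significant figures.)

γ = Δt/Δτ = 44.69/29.2 = 1.5305.
β = √(1 − 1/γ²) = √(1 − 0.426907) = √0.573093 = 0.757.

0.757c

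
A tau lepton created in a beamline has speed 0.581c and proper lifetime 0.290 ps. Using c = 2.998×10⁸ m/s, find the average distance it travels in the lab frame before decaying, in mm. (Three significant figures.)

With β = 0.581, γ = 1/√(1 − 0.581²) = 1/√0.662439 = 1.2286.
Lab-frame lifetime: Δt = γτ = 1.2286 × 0.290 ps = 0.35629 ps.
Distance: d = vΔt = 0.581 × 2.998×10⁸ m/s × 3.5629×10^-13 s = 6.21×10^-5 m = 0.0621 mm.

0.0621 mm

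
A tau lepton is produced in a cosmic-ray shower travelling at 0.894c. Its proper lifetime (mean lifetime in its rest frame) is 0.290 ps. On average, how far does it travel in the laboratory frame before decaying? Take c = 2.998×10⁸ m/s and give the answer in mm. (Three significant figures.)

β² = 0.799236, so γ = 1/√0.200764 = 2.2318.
Lab-frame lifetime: Δt = γτ = 2.2318 × 0.290 ps = 0.64722 ps.
Distance: d = vΔt = 0.894 × 2.998×10⁸ m/s × 6.4722×10^-13 s = 1.73×10^-4 m = 0.173 mm.

0.173 mm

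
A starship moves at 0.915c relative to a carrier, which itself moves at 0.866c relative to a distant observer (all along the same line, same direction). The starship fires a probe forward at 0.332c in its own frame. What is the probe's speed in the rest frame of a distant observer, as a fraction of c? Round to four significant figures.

0.9968c

First combine the probe and starship (S''→S'): u₁ = (0.332 + 0.915)/(1 + 0.332×0.915) = 1.247/1.30378 = 0.95645.
Then combine with the carrier (S'→S): u = (0.95645 + 0.866)/(1 + 0.95645×0.866) = 1.82245/1.8282857 = 0.99681.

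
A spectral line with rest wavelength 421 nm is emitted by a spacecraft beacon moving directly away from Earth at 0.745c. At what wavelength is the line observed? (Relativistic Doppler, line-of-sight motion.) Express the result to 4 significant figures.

1101 nm

Relativistic Doppler for wavelength: λ_obs = λ_src · √((1+β)/(1−β)).
With β = 0.745: factor = √(1.745/0.255) = 2.6159.
λ_obs = 421 × 2.6159 = 1101 nm.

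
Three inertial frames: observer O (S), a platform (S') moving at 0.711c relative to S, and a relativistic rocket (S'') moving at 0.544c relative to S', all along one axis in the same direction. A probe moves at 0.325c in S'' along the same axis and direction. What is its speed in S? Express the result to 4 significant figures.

Compose velocities in two stages. Stage 1 (into S'): u₁ = (0.325+0.544)/(1+0.325×0.544) = 0.73844.
Stage 2 (into S): u = (0.73844+0.711)/(1+0.73844×0.711) = 0.95043, so the speed is 0.9504c.

0.9504c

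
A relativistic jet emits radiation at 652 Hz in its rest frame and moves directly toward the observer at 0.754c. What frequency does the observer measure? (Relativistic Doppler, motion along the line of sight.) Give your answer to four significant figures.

Relativistic Doppler (source moving toward): f_obs = f_src · √((1+β)/(1−β)).
With β = 0.754: factor = √(1.754/0.246) = 2.6702.
f_obs = 652 × 2.6702 = 1741 Hz.

1741 Hz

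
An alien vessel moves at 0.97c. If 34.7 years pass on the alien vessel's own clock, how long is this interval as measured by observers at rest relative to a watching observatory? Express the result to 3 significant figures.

β² = 0.9409, so γ = 1/√0.0591 = 4.1135.
Time dilation: Δt = γ·Δτ = 4.1135 × 34.7 = 143 years.

143 years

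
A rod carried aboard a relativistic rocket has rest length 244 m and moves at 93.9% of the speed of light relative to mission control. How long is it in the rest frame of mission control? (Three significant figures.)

83.9 m

Lorentz factor: γ = (1 − 0.881721)^(−1/2) = 2.9077.
Length contraction: L = L₀/γ = 244/2.9077 = 83.9 m.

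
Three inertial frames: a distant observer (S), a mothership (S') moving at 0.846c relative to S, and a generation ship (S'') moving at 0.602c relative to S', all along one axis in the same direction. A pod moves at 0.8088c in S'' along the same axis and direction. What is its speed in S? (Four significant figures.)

0.9956c

First combine the pod and generation ship (S''→S'): u₁ = (0.8088 + 0.602)/(1 + 0.8088×0.602) = 1.4108/1.4868976 = 0.94882.
Then combine with the mothership (S'→S): u = (0.94882 + 0.846)/(1 + 0.94882×0.846) = 1.79482/1.80270172 = 0.99563.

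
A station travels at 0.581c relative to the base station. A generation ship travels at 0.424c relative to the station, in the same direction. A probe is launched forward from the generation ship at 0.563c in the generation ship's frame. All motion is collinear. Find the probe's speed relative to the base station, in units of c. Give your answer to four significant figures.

0.9418c

First combine the probe and generation ship (S''→S'): u₁ = (0.563 + 0.424)/(1 + 0.563×0.424) = 0.987/1.238712 = 0.7968.
Then combine with the station (S'→S): u = (0.7968 + 0.581)/(1 + 0.7968×0.581) = 1.3778/1.4629408 = 0.9418.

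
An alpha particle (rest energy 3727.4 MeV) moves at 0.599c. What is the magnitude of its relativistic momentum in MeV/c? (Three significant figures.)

2790 MeV/c

With β = 0.599, γ = 1/√(1 − 0.599²) = 1/√0.641199 = 1.2488.
Momentum: p = γβ·mc = 1.2488 × 0.599 × 3727.4 MeV/c = 2790 MeV/c.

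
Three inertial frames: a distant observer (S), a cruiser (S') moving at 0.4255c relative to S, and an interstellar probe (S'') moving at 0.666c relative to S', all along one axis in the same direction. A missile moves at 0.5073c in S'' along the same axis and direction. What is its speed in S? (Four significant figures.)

0.9485c

First combine the missile and interstellar probe (S''→S'): u₁ = (0.5073 + 0.666)/(1 + 0.5073×0.666) = 1.1733/1.3378618 = 0.877.
Then combine with the cruiser (S'→S): u = (0.877 + 0.4255)/(1 + 0.877×0.4255) = 1.3025/1.3731635 = 0.94854.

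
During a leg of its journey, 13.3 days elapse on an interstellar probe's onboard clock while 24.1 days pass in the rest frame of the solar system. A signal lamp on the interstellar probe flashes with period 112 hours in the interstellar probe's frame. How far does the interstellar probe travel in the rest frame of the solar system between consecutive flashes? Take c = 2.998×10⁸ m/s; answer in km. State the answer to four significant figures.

1.827×10^11 km

The time-dilation ratio gives γ = 24.1/13.3 = 1.81203.
β = √(1 − 1/γ²) = 0.83393. Lab-frame period = γτ = 1.81203×112 hours = 202.95 hours. Distance = βc × γτ = 0.83393 × 2.998×10⁸ m/s × 730620 s = 1.8266×10^14 m = 1.827×10^11 km.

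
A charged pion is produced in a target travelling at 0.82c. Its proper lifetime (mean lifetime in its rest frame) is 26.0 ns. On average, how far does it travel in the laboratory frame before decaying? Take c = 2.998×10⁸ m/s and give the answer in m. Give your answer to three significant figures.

β² = 0.6724, so γ = 1/√0.3276 = 1.7471.
Lab-frame lifetime: Δt = γτ = 1.7471 × 26.0 ns = 45.425 ns.
Distance: d = vΔt = 0.82 × 2.998×10⁸ m/s × 4.5425×10^-8 s = 11.2 m.

11.2 m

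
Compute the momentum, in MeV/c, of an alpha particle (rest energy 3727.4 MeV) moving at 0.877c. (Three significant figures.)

6800 MeV/c

γ = 1/√(1 − β²) = 1/√(1 − 0.769129) = 1/√0.230871 = 1/0.48049 = 2.0812.
Momentum: p = γβ·mc = 2.0812 × 0.877 × 3727.4 MeV/c = 6800 MeV/c.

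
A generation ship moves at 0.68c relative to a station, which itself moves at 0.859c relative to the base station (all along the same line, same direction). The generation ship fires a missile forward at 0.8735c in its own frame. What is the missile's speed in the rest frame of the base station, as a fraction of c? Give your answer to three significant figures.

0.998c

Compose velocities in two stages. Stage 1 (into S'): u₁ = (0.8735+0.68)/(1+0.8735×0.68) = 0.9746.
Stage 2 (into S): u = (0.9746+0.859)/(1+0.9746×0.859) = 0.99805, so the speed is 0.998c.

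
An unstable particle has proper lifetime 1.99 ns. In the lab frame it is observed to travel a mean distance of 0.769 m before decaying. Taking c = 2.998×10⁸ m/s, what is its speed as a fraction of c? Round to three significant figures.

Lab distance = (lab lifetime)·v = γτ·βc, so βγ = d/(cτ) = 0.7690/(2.998×10⁸ × 1.990×10^-9) = 1.289.
With βγ = 1.289: γ² = 1 + (βγ)² = 2.66152, and β = (βγ)/γ = 1.289/1.63142 = 0.790.

0.790c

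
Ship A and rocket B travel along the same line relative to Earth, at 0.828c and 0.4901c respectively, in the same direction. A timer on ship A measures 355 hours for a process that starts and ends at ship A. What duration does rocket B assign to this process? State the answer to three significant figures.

432 hours

The velocity of ship A relative to rocket B is (0.828 − 0.4901)c / (1 − 0.828×0.4901) = 0.56867c; relative speed 0.56867c.
γ for this relative speed: γ = 1/√(1 − 0.323386) = 1.2157.
The clock on ship A records proper time, so rocket B measures Δt = γΔτ = 1.2157 × 355 = 432 hours.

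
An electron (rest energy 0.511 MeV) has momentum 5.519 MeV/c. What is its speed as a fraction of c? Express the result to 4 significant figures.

0.9957c

βγ = pc/(mc²) = 5.519/0.511 = 10.8.
Since γ² = 1 + (βγ)² = 117.64, γ = √117.64 = 10.8462, and β = (βγ)/γ = 10.8/10.8462 = 0.9957.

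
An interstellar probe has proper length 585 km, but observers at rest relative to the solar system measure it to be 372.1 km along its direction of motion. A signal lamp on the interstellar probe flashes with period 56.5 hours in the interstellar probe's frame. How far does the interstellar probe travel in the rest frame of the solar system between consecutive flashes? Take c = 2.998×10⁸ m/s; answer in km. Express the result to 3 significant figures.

γ = L₀/L = 585/372.1 = 1.57216.
β = √(1 − 1/γ²) = 0.77163. Lab-frame period = γτ = 1.57216×56.5 hours = 88.827 hours. Distance = βc × γτ = 0.77163 × 2.998×10⁸ m/s × 319777.2 s = 7.3976×10^13 m = 7.40×10^10 km.

7.40×10^10 km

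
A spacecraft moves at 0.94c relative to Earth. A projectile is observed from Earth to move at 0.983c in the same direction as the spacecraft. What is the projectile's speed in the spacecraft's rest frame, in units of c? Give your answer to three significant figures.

Transform to the spacecraft's frame: u' = (u − v)/(1 − uv/c²).
u' = (0.983 − 0.94)/(1 − 0.983×0.94) = 0.043/0.07598 = 0.56594.
Speed in the spacecraft's frame: 0.566c (in the same direction).

0.566c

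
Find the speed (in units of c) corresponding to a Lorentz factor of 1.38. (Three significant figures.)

0.689c

β = √(1 − 1/γ²) = √(1 − 1/1.9044) = √0.4749 = 0.689.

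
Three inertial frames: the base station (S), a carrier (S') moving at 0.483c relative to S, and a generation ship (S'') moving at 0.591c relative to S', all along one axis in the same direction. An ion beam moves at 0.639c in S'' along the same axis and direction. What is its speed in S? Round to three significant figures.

0.961c

Compose velocities in two stages. Stage 1 (into S'): u₁ = (0.639+0.591)/(1+0.639×0.591) = 0.89283.
Stage 2 (into S): u = (0.89283+0.483)/(1+0.89283×0.483) = 0.96129, so the speed is 0.961c.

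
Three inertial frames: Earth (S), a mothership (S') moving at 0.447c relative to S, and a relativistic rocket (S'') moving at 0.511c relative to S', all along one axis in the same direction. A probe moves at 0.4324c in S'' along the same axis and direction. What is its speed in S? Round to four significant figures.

Compose velocities in two stages. Stage 1 (into S'): u₁ = (0.4324+0.511)/(1+0.4324×0.511) = 0.77267.
Stage 2 (into S): u = (0.77267+0.447)/(1+0.77267×0.447) = 0.90656, so the speed is 0.9066c.

0.9066c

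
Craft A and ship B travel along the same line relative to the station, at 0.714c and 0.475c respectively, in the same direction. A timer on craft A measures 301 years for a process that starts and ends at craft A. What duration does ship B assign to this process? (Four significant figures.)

Speed of craft A in ship B's frame: u = (v_A − v_B)/(1 − v_A v_B/c²) = (0.714 − 0.475)/(1 − 0.714×0.475) = 0.239/0.66085 = 0.36166; |u| = 0.36166c.
At |u| = 0.36166c, γ = (1 − 0.130798)^(−1/2) = 1.0726.
Craft A's interval is proper; time dilation gives Δt_B = γΔτ = 1.0726 × 301 years = 322.9 years.

322.9 years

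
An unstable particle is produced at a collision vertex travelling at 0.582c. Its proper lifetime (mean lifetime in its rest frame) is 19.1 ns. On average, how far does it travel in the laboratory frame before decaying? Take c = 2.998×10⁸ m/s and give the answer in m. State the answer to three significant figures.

With β = 0.582, γ = 1/√(1 − 0.582²) = 1/√0.661276 = 1.2297.
Lab-frame lifetime: Δt = γτ = 1.2297 × 19.1 ns = 23.487 ns.
Distance: d = vΔt = 0.582 × 2.998×10⁸ m/s × 2.3487×10^-8 s = 4.10 m.

4.10 m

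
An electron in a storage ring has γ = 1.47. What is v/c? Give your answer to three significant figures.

β = √(1 − 1/γ²) = √(1 − 1/2.1609) = √0.53723 = 0.733.

0.733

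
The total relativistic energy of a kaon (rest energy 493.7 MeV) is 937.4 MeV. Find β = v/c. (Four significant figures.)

0.8501

γ = E/(mc²) = 937.4/493.7 = 1.8987.
β = √(1 − 1/γ²) = √(1 − 0.277388) = √0.722612 = 0.8501.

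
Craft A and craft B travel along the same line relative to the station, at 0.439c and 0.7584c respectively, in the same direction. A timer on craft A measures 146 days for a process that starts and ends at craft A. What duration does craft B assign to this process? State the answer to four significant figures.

166.3 days

The velocity of craft A relative to craft B is (0.439 − 0.7584)c / (1 − 0.439×0.7584) = −0.47882c; relative speed 0.47882c.
γ for this relative speed: γ = 1/√(1 − 0.229269) = 1.1391.
The clock on craft A records proper time, so craft B measures Δt = γΔτ = 1.1391 × 146 = 166.3 days.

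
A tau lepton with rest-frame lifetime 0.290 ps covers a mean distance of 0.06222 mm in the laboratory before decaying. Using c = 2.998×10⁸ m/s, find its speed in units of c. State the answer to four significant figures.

0.5820c

Let x = d/(cτ) = 6.222×10^-5 m / (2.998×10⁸ m/s × 2.900×10^-13 s) = 0.71565. Since d = βγcτ, x = βγ = β/√(1−β²).
Solving: β² = x²/(1+x²) = 0.512155/1.512155 = 0.338692, so β = 0.5820.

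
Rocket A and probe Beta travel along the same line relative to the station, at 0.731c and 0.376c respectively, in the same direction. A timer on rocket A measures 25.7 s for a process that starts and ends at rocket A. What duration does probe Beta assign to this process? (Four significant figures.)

Transform rocket A's velocity into probe Beta's frame: (0.731 − 0.376)/(1 − 0.731·0.376) = 0.355/0.725144, so the relative speed is 0.48956c.
γ for this relative speed: γ = 1/√(1 − 0.239669) = 1.1468.
Rocket A's interval is proper; time dilation gives Δt_B = γΔτ = 1.1468 × 25.7 s = 29.47 s.

29.47 s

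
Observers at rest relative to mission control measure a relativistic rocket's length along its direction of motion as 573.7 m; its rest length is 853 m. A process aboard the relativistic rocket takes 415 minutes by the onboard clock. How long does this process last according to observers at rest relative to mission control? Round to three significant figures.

Length contraction gives γ = L₀/L = 853/573.7 = 1.48684.
The same γ dilates the second interval: 1.48684 × 415 minutes = 617 minutes.

617 minutes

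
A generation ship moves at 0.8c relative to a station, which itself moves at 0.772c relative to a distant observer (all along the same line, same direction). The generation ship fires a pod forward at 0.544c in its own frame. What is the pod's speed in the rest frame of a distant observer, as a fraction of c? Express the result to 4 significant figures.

0.9916c

Compose velocities in two stages. Stage 1 (into S'): u₁ = (0.544+0.8)/(1+0.544×0.8) = 0.93645.
Stage 2 (into S): u = (0.93645+0.772)/(1+0.93645×0.772) = 0.99159, so the speed is 0.9916c.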